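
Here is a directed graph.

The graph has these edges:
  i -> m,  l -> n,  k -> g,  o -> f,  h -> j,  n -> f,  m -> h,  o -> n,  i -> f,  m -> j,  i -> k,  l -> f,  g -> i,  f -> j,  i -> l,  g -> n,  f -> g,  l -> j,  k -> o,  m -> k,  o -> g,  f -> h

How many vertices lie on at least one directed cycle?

8

A vertex is on a directed cycle iff it belongs to a strongly connected component of size ≥ 2 (or has a self-loop).
The vertices on cycles are {f, g, i, k, l, m, n, o} — 8 in total.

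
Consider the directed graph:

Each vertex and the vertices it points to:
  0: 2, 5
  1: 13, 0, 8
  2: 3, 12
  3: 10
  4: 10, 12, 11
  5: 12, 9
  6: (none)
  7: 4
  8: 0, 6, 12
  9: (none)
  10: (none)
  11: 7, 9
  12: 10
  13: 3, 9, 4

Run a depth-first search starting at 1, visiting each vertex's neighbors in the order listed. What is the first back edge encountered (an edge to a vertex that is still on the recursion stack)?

7→4

DFS from 1 (visiting each vertex's neighbors in the order listed); mark gray on enter, black on exit:
1 gray
  13 gray
    3 gray
      10 gray
      10 black
    3 black
    9 gray
    9 black
    4 gray
      4→10: 10 black — skip
      12 gray
        12→10: 10 black — skip
      12 black
      11 gray
        7 gray
          7→4: 4 is gray → back edge
First back edge: 7 → 4.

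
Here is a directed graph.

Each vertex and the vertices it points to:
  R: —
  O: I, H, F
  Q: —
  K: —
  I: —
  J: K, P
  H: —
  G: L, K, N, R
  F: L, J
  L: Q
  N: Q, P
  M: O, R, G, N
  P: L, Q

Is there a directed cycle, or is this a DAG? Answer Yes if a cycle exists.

DFS with white/gray/black marking, starting from G:
G gray
  L gray
    Q gray
    Q black
  L black
  K gray
  K black
  N gray
    N→Q: Q black — skip
    P gray
      P→L: L black — skip
      P→Q: Q black — skip
    P black
  N black
  R gray
  R black
G black
O gray
  I gray
  I black
  H gray
  H black
  F gray
    F→L: L black — skip
    J gray
      J→K: K black — skip
      J→P: P black — skip
    J black
  F black
O black
M gray
  M→O: O black — skip
  M→R: R black — skip
  M→G: G black — skip
  M→N: N black — skip
M black
Every edge goes to a white or black vertex — no back edge, so the graph is acyclic.

No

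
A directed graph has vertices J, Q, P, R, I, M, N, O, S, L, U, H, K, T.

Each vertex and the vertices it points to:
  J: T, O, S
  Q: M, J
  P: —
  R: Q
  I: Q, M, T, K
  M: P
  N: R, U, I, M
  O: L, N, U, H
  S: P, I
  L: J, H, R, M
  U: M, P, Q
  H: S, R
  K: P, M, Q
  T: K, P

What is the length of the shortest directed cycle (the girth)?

For each vertex v, BFS finds the shortest path from v back to v.
The shortest such closed walk is O → L → J → O, length 3.

3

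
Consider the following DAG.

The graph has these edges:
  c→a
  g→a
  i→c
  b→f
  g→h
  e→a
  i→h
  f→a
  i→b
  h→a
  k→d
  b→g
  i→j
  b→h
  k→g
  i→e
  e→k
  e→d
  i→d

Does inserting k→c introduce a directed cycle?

No

Adding k→c creates a cycle iff c can already reach k.
Explore from c: no path reaches k. The graph stays acyclic.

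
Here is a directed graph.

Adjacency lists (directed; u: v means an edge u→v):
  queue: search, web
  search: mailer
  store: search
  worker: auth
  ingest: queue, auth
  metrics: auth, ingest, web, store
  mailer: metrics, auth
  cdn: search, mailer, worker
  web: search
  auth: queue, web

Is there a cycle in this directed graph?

Yes

DFS with white/gray/black marking, starting from metrics:
metrics gray
  auth gray
    queue gray
      search gray
        mailer gray
          mailer→metrics: metrics is gray → back edge
Back edge found, so a cycle exists: metrics → auth → queue → search → mailer → metrics.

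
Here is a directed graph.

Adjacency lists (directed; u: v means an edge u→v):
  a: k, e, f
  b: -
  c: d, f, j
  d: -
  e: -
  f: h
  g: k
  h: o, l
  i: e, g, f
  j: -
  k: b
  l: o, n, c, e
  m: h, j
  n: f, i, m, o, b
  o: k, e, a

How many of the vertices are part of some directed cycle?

9

A vertex is on a directed cycle iff it belongs to a strongly connected component of size ≥ 2 (or has a self-loop).
The vertices on cycles are {a, c, f, h, i, l, m, n, o} — 9 in total.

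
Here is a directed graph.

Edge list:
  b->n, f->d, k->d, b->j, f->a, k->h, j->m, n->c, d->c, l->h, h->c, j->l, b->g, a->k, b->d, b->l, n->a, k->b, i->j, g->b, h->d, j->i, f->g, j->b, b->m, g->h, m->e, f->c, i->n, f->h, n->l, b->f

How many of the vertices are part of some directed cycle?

8

A vertex is on a directed cycle iff it belongs to a strongly connected component of size ≥ 2 (or has a self-loop).
The vertices on cycles are {a, b, f, g, i, j, k, n} — 8 in total.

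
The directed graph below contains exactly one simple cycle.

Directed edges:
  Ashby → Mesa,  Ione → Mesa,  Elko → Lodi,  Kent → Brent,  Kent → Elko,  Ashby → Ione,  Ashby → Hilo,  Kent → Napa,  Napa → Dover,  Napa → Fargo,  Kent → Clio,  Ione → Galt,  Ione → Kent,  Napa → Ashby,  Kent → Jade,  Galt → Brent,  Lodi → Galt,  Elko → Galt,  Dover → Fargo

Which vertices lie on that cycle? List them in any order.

DFS with gray/black marking from Kent:
Kent gray
  Clio gray
  Clio black
  Elko gray
    Lodi gray
      Galt gray
        Brent gray
        Brent black
      Galt black
    Lodi black
    Elko→Galt: Galt black — skip
  Elko black
  Napa gray
    Fargo gray
    Fargo black
    Ashby gray
      Ione gray
        Ione→Kent: Kent is gray → back edge
Back edge closes the cycle Kent → Napa → Ashby → Ione → Kent; its vertices are {Ione, Kent, Napa, Ashby}.

Ione, Kent, Napa, Ashby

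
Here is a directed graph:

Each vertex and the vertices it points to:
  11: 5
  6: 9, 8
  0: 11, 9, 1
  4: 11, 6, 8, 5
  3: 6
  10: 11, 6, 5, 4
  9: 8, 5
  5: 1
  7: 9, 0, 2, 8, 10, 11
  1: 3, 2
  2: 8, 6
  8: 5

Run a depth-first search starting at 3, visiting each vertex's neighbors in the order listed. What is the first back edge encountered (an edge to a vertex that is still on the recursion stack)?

1→3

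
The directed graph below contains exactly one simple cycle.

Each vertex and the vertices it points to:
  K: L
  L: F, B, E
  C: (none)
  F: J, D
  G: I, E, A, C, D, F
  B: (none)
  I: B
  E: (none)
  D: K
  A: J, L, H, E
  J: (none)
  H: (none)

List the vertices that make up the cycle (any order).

D, F, K, L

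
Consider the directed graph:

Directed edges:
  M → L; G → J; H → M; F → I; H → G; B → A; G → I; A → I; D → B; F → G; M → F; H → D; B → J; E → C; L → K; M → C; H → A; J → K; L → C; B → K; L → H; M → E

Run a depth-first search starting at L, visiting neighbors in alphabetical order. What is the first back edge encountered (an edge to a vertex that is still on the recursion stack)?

M→L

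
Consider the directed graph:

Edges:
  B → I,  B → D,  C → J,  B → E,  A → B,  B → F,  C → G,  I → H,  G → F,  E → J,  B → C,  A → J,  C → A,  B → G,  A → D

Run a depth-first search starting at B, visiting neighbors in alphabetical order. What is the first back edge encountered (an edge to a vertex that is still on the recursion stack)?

DFS from B (visiting neighbors in alphabetical order); mark gray on enter, black on exit:
B gray
  C gray
    A gray
      A→B: B is gray → back edge
First back edge: A → B.

A→B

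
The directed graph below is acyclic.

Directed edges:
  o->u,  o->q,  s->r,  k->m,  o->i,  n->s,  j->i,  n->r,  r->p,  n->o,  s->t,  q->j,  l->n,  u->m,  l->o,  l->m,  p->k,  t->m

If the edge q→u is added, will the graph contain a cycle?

No

Adding q→u creates a cycle iff u can already reach q.
Explore from u: no path reaches q. The graph stays acyclic.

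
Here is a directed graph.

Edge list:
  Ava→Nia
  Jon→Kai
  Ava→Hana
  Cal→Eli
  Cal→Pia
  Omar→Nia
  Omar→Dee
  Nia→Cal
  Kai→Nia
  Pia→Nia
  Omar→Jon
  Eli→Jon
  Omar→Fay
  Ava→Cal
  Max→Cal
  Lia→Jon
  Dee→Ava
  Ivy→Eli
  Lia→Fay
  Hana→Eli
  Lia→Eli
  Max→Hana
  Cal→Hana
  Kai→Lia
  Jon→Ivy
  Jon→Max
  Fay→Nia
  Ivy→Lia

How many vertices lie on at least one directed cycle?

11

A vertex is on a directed cycle iff it belongs to a strongly connected component of size ≥ 2 (or has a self-loop).
The vertices on cycles are {Cal, Eli, Fay, Ivy, Jon, Kai, Lia, Max, Nia, Pia, Hana} — 11 in total.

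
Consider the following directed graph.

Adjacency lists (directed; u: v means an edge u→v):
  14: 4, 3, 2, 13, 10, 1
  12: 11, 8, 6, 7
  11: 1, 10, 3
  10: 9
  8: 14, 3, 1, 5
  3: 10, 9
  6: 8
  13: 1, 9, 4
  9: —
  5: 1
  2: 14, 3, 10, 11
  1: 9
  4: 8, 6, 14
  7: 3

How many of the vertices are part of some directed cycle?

A vertex is on a directed cycle iff it belongs to a strongly connected component of size ≥ 2 (or has a self-loop).
The vertices on cycles are {2, 4, 6, 8, 13, 14} — 6 in total.

6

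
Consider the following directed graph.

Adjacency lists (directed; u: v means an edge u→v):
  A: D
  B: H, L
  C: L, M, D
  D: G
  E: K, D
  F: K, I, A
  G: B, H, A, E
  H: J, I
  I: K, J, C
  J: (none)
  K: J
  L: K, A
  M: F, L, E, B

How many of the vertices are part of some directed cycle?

A vertex is on a directed cycle iff it belongs to a strongly connected component of size ≥ 2 (or has a self-loop).
The vertices on cycles are {A, B, C, D, E, F, G, H, I, L, M} — 11 in total.

11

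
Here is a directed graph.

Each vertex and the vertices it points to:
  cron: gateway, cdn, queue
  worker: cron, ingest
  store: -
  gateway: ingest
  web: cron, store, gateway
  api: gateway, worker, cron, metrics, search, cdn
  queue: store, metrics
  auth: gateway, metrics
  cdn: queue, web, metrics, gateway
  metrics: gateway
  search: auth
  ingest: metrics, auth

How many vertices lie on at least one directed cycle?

7

A vertex is on a directed cycle iff it belongs to a strongly connected component of size ≥ 2 (or has a self-loop).
The vertices on cycles are {cdn, web, auth, cron, ingest, gateway, metrics} — 7 in total.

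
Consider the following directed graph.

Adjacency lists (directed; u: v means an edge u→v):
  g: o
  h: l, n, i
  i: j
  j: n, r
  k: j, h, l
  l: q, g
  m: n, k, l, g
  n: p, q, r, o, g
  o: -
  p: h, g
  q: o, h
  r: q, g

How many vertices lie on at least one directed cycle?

8

A vertex is on a directed cycle iff it belongs to a strongly connected component of size ≥ 2 (or has a self-loop).
The vertices on cycles are {h, i, j, l, n, p, q, r} — 8 in total.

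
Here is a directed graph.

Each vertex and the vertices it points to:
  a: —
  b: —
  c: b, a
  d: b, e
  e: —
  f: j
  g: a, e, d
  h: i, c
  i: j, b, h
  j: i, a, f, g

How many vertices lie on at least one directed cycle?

4

A vertex is on a directed cycle iff it belongs to a strongly connected component of size ≥ 2 (or has a self-loop).
The vertices on cycles are {f, h, i, j} — 4 in total.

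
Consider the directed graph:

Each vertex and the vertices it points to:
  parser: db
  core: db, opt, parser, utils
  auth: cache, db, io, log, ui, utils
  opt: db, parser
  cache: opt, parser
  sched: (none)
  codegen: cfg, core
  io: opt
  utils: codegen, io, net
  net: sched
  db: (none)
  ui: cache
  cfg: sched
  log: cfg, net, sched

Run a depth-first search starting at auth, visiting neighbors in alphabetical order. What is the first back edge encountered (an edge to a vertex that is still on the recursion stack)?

core→utils

DFS from auth (visiting neighbors in alphabetical order); mark gray on enter, black on exit:
auth gray
  cache gray
    opt gray
      db gray
      db black
      parser gray
        parser→db: db black — skip
      parser black
    opt black
    cache→parser: parser black — skip
  cache black
  auth→db: db black — skip
  io gray
    io→opt: opt black — skip
  io black
  log gray
    cfg gray
      sched gray
      sched black
    cfg black
    net gray
      net→sched: sched black — skip
    net black
    log→sched: sched black — skip
  log black
  ui gray
    ui→cache: cache black — skip
  ui black
  utils gray
    codegen gray
      codegen→cfg: cfg black — skip
      core gray
        core→db: db black — skip
        core→opt: opt black — skip
        core→parser: parser black — skip
        core→utils: utils is gray → back edge
First back edge: core → utils.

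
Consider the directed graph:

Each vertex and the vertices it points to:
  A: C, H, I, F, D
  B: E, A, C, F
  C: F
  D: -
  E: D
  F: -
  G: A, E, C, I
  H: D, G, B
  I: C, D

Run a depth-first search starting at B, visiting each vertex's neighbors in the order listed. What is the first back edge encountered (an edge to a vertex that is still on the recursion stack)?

G→A

DFS from B (visiting each vertex's neighbors in the order listed); mark gray on enter, black on exit:
B gray
  E gray
    D gray
    D black
  E black
  A gray
    C gray
      F gray
      F black
    C black
    H gray
      H→D: D black — skip
      G gray
        G→A: A is gray → back edge
First back edge: G → A.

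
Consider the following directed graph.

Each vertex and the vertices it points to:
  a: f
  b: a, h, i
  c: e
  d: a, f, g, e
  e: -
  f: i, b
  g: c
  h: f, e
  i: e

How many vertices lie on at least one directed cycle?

A vertex is on a directed cycle iff it belongs to a strongly connected component of size ≥ 2 (or has a self-loop).
The vertices on cycles are {a, b, f, h} — 4 in total.

4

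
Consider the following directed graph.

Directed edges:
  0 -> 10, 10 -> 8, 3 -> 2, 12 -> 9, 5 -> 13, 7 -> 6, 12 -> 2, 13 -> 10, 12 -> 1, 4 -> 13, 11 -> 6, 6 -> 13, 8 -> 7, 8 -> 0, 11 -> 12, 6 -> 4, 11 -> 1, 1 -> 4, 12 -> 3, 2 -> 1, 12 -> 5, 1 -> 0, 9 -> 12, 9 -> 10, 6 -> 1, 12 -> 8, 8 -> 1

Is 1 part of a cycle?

1 is on a cycle iff 1 can reach itself via ≥1 edge.
1 → 0 → 10 → 8 → 1 — yes.

Yes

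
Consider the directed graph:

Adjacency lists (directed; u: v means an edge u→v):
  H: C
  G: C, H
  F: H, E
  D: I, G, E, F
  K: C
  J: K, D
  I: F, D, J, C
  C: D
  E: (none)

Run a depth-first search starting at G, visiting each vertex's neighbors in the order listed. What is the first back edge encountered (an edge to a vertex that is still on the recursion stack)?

DFS from G (visiting each vertex's neighbors in the order listed); mark gray on enter, black on exit:
G gray
  C gray
    D gray
      I gray
        F gray
          H gray
            H→C: C is gray → back edge
First back edge: H → C.

H->C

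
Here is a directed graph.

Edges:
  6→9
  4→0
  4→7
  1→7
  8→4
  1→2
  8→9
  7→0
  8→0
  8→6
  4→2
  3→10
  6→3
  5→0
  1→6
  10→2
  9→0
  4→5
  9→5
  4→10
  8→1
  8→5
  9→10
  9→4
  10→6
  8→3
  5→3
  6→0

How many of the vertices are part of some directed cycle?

6

A vertex is on a directed cycle iff it belongs to a strongly connected component of size ≥ 2 (or has a self-loop).
The vertices on cycles are {3, 4, 5, 6, 9, 10} — 6 in total.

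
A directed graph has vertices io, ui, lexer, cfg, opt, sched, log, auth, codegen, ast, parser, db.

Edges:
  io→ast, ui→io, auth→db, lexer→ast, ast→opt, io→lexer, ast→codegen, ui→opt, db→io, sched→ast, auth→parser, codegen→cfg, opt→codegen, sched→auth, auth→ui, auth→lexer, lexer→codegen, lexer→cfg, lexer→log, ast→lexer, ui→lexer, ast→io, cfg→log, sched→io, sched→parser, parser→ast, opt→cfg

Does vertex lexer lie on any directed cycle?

lexer is on a cycle iff lexer can reach itself via ≥1 edge.
lexer → ast → lexer — yes.

Yes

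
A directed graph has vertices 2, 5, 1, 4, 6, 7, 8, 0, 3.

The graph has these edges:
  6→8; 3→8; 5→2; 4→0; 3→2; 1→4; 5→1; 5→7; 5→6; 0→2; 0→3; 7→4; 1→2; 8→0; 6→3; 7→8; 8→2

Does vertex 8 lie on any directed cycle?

Yes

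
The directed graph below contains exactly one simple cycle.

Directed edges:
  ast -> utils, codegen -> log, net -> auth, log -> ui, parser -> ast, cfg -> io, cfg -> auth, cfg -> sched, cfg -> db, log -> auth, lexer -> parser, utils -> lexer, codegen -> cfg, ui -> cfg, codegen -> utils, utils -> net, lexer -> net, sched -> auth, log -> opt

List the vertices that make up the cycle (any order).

ast, lexer, utils, parser

DFS with gray/black marking from utils:
utils gray
  lexer gray
    parser gray
      ast gray
        ast→utils: utils is gray → back edge
Back edge closes the cycle utils → lexer → parser → ast → utils; its vertices are {ast, lexer, utils, parser}.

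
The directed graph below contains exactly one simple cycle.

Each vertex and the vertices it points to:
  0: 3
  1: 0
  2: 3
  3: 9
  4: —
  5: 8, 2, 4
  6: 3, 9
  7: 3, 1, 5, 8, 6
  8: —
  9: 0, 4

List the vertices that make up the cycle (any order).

DFS with gray/black marking from 9:
9 gray
  0 gray
    3 gray
      3→9: 9 is gray → back edge
Back edge closes the cycle 9 → 0 → 3 → 9; its vertices are {0, 3, 9}.

0, 3, 9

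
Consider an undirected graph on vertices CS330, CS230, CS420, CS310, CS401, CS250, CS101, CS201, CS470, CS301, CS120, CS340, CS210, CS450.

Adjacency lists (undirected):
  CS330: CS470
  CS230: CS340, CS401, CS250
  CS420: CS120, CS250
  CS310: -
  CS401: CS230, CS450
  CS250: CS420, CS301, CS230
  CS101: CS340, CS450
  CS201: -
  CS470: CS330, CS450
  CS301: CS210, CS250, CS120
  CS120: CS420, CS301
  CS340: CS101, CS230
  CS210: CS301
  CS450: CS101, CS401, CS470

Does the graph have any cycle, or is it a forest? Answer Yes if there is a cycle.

Yes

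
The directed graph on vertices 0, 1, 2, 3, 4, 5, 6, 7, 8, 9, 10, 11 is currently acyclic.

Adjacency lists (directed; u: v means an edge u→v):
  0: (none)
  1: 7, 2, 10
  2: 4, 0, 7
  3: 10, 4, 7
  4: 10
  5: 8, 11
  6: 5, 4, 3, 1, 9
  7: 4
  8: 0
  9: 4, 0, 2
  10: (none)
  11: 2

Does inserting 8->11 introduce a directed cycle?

No

Adding 8→11 creates a cycle iff 11 can already reach 8.
Explore from 11: no path reaches 8. The graph stays acyclic.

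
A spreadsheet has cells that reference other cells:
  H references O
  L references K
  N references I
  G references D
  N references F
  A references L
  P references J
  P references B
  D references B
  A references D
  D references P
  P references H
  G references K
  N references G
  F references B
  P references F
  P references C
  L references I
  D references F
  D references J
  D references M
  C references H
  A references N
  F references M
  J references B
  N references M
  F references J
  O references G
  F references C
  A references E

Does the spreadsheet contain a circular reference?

Yes

DFS with white/gray/black marking, starting from H:
H gray
  O gray
    G gray
      D gray
        M gray
        M black
        J gray
          B gray
          B black
        J black
        F gray
          F→B: B black — skip
          C gray
            C→H: H is gray → back edge
Back edge found, so a cycle exists: H → O → G → D → F → C → H.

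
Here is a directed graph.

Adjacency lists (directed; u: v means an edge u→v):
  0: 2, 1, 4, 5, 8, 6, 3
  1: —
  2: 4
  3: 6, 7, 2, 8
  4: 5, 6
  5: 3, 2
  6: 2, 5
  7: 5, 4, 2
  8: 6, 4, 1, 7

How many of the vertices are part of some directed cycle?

A vertex is on a directed cycle iff it belongs to a strongly connected component of size ≥ 2 (or has a self-loop).
The vertices on cycles are {2, 3, 4, 5, 6, 7, 8} — 7 in total.

7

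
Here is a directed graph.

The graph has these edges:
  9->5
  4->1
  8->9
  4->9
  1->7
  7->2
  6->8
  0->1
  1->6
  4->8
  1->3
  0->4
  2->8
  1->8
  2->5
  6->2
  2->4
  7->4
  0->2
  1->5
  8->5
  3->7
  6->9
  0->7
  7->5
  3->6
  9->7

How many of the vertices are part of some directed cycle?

A vertex is on a directed cycle iff it belongs to a strongly connected component of size ≥ 2 (or has a self-loop).
The vertices on cycles are {1, 2, 3, 4, 6, 7, 8, 9} — 8 in total.

8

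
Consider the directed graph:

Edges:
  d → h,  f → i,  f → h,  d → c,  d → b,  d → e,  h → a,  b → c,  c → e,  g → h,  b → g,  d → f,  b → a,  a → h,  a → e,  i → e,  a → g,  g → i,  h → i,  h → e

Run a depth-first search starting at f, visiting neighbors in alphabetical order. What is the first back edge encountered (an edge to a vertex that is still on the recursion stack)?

g→h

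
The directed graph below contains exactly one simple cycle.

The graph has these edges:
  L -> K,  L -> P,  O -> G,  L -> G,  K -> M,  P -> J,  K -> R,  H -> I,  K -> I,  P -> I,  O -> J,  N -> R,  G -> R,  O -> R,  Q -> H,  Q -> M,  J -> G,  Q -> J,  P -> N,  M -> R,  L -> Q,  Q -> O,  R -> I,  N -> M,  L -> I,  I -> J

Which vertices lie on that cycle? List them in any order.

G, I, J, R

DFS with gray/black marking from G:
G gray
  R gray
    I gray
      J gray
        J→G: G is gray → back edge
Back edge closes the cycle G → R → I → J → G; its vertices are {G, I, J, R}.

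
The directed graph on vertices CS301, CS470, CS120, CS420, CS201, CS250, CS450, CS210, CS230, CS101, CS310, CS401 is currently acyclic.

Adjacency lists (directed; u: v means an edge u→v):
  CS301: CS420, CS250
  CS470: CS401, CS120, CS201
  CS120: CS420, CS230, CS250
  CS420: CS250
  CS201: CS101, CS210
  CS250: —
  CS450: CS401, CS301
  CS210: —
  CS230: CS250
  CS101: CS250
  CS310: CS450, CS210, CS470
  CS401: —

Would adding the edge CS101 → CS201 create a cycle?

Yes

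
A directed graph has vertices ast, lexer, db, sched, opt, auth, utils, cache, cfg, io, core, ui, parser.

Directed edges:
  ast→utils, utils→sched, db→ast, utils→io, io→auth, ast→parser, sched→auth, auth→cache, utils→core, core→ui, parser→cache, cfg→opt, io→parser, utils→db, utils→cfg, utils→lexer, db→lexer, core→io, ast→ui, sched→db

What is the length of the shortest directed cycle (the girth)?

For each vertex v, BFS finds the shortest path from v back to v.
The shortest such closed walk is ast → utils → db → ast, length 3.

3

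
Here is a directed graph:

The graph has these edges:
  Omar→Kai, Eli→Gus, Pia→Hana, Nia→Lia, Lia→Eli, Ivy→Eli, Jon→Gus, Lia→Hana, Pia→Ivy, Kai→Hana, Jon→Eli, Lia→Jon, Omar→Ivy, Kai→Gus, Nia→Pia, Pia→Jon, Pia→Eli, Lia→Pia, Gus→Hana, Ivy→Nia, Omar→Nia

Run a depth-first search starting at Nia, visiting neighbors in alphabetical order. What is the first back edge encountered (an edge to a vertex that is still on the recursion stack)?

DFS from Nia (visiting neighbors in alphabetical order); mark gray on enter, black on exit:
Nia gray
  Lia gray
    Eli gray
      Gus gray
        Hana gray
        Hana black
      Gus black
    Eli black
    Lia→Hana: Hana black — skip
    Jon gray
      Jon→Eli: Eli black — skip
      Jon→Gus: Gus black — skip
    Jon black
    Pia gray
      Pia→Eli: Eli black — skip
      Pia→Hana: Hana black — skip
      Ivy gray
        Ivy→Eli: Eli black — skip
        Ivy→Nia: Nia is gray → back edge
First back edge: Ivy → Nia.

Ivy→Nia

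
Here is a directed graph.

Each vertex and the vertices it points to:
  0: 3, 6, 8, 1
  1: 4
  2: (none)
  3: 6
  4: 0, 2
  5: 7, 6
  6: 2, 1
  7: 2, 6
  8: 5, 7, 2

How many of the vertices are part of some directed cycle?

A vertex is on a directed cycle iff it belongs to a strongly connected component of size ≥ 2 (or has a self-loop).
The vertices on cycles are {0, 1, 3, 4, 5, 6, 7, 8} — 8 in total.

8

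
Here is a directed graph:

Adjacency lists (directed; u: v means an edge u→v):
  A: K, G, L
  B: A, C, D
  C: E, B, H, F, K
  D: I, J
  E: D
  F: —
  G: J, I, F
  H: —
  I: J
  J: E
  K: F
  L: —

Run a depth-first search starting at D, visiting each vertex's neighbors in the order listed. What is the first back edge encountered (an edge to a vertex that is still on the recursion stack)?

E->D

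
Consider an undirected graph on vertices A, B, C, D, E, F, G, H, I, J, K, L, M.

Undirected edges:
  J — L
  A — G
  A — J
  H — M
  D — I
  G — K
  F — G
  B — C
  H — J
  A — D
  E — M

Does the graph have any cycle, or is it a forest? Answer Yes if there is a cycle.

No

DFS, tracking each vertex's parent; an edge to a visited non-parent vertex closes a cycle.
Start from B:
visit B (parent –)
  visit C (parent B)
    C–B: parent, skip
visit A (parent –)
  visit G (parent A)
    G–A: parent, skip
    visit F (parent G)
      F–G: parent, skip
    visit K (parent G)
      K–G: parent, skip
  visit D (parent A)
    D–A: parent, skip
    visit I (parent D)
      I–D: parent, skip
  visit J (parent A)
    visit L (parent J)
      L–J: parent, skip
    visit H (parent J)
      H–J: parent, skip
      visit M (parent H)
        M–H: parent, skip
        visit E (parent M)
          E–M: parent, skip
    J–A: parent, skip
No non-parent visited neighbor found — the graph is a forest.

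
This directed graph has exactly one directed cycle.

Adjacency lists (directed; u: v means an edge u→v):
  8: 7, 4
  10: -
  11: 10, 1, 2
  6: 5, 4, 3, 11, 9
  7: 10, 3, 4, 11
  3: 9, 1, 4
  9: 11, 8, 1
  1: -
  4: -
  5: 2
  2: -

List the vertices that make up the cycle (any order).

DFS with gray/black marking from 9:
9 gray
  11 gray
    10 gray
    10 black
    1 gray
    1 black
    2 gray
    2 black
  11 black
  8 gray
    7 gray
      7→10: 10 black — skip
      3 gray
        3→9: 9 is gray → back edge
Back edge closes the cycle 9 → 8 → 7 → 3 → 9; its vertices are {3, 7, 8, 9}.

3, 7, 8, 9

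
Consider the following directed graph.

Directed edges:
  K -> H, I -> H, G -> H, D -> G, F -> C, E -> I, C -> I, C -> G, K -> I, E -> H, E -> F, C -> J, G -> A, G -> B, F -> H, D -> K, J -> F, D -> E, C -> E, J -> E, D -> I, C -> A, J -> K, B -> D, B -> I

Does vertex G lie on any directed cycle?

Yes

G is on a cycle iff G can reach itself via ≥1 edge.
G → B → D → G — yes.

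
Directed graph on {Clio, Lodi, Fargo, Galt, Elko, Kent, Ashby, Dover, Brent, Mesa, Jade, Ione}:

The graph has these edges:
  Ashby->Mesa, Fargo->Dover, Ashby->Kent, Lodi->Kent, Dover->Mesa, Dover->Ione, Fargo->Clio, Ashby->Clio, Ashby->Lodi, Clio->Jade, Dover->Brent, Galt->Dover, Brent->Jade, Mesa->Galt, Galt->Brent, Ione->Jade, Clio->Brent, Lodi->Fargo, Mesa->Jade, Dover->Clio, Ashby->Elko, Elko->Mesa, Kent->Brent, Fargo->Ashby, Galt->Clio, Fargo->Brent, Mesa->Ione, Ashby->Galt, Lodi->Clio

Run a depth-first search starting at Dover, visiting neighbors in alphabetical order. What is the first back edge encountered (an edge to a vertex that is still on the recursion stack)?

Galt->Dover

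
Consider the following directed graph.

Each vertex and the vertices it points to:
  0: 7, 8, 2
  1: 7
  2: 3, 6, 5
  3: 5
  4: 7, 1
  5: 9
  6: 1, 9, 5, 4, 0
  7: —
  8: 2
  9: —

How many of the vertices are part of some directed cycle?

4

A vertex is on a directed cycle iff it belongs to a strongly connected component of size ≥ 2 (or has a self-loop).
The vertices on cycles are {0, 2, 6, 8} — 4 in total.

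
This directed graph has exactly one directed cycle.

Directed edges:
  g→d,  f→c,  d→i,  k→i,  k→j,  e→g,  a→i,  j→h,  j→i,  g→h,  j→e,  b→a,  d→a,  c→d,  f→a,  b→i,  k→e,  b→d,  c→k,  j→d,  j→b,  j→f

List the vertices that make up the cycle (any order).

DFS with gray/black marking from c:
c gray
  k gray
    e gray
      g gray
        d gray
          i gray
          i black
          a gray
            a→i: i black — skip
          a black
        d black
        h gray
        h black
      g black
    e black
    k→i: i black — skip
    j gray
      j→i: i black — skip
      j→e: e black — skip
      j→d: d black — skip
      f gray
        f→c: c is gray → back edge
Back edge closes the cycle c → k → j → f → c; its vertices are {c, f, j, k}.

c, f, j, k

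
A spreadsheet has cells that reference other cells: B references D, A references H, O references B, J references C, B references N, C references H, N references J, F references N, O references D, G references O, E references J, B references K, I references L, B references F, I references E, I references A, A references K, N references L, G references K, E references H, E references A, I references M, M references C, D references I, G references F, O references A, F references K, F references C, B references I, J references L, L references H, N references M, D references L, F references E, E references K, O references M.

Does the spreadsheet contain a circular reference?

No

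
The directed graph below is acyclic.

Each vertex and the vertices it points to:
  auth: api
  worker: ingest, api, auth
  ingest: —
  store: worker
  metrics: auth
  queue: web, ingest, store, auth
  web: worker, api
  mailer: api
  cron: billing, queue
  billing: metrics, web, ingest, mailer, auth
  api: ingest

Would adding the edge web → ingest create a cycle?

Adding web→ingest creates a cycle iff ingest can already reach web.
Explore from ingest: no path reaches web. The graph stays acyclic.

No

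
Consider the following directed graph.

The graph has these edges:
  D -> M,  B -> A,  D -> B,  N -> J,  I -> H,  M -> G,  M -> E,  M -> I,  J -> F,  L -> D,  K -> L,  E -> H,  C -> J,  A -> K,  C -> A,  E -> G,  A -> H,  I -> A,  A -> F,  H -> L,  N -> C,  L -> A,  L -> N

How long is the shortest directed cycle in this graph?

3

For each vertex v, BFS finds the shortest path from v back to v.
The shortest such closed walk is K → L → A → K, length 3.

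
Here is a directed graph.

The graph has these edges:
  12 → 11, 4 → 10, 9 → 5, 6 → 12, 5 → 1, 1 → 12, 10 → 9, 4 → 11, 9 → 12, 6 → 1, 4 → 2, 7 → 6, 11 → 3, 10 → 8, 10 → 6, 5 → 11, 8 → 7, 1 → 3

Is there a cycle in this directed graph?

DFS with white/gray/black marking, starting from 7:
7 gray
  6 gray
    1 gray
      3 gray
      3 black
      12 gray
        11 gray
          11→3: 3 black — skip
        11 black
      12 black
    1 black
    6→12: 12 black — skip
  6 black
7 black
2 gray
2 black
4 gray
  10 gray
    8 gray
      8→7: 7 black — skip
    8 black
    9 gray
      9→12: 12 black — skip
      5 gray
        5→1: 1 black — skip
        5→11: 11 black — skip
      5 black
    9 black
    10→6: 6 black — skip
  10 black
  4→11: 11 black — skip
  4→2: 2 black — skip
4 black
Every edge goes to a white or black vertex — no back edge, so the graph is acyclic.

No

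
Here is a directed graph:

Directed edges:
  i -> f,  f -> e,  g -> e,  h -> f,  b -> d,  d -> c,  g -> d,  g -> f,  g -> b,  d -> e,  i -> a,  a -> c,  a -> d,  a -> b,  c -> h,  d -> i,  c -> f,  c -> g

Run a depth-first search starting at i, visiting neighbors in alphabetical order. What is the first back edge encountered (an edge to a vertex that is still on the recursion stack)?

g→b

DFS from i (visiting neighbors in alphabetical order); mark gray on enter, black on exit:
i gray
  a gray
    b gray
      d gray
        c gray
          f gray
            e gray
            e black
          f black
          g gray
            g→b: b is gray → back edge
First back edge: g → b.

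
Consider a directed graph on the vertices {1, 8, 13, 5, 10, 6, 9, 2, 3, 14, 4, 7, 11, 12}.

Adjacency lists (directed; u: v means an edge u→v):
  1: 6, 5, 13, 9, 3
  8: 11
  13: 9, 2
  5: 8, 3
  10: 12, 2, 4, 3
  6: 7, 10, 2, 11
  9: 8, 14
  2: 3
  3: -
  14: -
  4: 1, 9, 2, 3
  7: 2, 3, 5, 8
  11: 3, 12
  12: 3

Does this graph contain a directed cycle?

Yes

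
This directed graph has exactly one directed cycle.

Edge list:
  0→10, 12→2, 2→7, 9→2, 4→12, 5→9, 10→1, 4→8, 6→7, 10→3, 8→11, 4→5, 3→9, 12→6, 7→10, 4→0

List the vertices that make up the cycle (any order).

DFS with gray/black marking from 10:
10 gray
  1 gray
  1 black
  3 gray
    9 gray
      2 gray
        7 gray
          7→10: 10 is gray → back edge
Back edge closes the cycle 10 → 3 → 9 → 2 → 7 → 10; its vertices are {2, 3, 7, 9, 10}.

2, 3, 7, 9, 10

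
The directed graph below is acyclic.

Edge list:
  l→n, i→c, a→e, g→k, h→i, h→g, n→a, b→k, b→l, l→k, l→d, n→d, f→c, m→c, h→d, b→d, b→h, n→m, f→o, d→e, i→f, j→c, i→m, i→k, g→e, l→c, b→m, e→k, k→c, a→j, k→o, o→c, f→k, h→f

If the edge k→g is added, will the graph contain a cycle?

Adding k→g creates a cycle iff g can already reach k.
Path from g: g → k.
So g → … → k → g is a cycle.

Yes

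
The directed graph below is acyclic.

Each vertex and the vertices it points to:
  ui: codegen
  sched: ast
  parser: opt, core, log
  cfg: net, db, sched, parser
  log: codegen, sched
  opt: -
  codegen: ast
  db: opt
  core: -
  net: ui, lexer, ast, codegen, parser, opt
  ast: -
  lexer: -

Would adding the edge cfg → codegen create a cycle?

Adding cfg→codegen creates a cycle iff codegen can already reach cfg.
Explore from codegen: no path reaches cfg. The graph stays acyclic.

No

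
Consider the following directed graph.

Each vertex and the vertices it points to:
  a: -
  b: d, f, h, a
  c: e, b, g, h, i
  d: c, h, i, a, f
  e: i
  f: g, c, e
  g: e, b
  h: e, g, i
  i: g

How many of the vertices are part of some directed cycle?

A vertex is on a directed cycle iff it belongs to a strongly connected component of size ≥ 2 (or has a self-loop).
The vertices on cycles are {b, c, d, e, f, g, h, i} — 8 in total.

8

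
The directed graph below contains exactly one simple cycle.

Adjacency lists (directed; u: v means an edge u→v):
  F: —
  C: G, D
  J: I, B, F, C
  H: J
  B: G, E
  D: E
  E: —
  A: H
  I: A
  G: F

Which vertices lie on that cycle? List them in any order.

DFS with gray/black marking from J:
J gray
  I gray
    A gray
      H gray
        H→J: J is gray → back edge
Back edge closes the cycle J → I → A → H → J; its vertices are {A, H, I, J}.

A, H, I, J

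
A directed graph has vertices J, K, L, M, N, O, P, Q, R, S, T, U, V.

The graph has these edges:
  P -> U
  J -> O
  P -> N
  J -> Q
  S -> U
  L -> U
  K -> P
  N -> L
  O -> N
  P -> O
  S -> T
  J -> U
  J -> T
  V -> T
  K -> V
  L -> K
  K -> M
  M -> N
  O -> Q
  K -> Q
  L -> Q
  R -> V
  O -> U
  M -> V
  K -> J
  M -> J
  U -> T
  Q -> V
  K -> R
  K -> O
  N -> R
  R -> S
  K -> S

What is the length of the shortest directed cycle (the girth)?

4

For each vertex v, BFS finds the shortest path from v back to v.
The shortest such closed walk is N → L → K → P → N, length 4.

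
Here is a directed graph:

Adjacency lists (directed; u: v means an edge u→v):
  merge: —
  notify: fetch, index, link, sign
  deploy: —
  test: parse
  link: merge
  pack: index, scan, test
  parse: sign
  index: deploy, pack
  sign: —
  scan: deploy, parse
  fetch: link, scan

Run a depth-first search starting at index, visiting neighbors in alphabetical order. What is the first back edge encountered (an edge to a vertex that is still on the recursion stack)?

pack->index

DFS from index (visiting neighbors in alphabetical order); mark gray on enter, black on exit:
index gray
  deploy gray
  deploy black
  pack gray
    pack→index: index is gray → back edge
First back edge: pack → index.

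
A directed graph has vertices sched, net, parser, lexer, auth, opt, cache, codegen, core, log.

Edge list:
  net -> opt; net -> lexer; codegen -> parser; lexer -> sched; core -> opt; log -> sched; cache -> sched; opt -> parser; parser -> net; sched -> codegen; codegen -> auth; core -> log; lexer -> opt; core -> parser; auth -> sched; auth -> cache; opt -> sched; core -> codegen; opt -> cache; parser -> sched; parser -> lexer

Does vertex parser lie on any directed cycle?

parser is on a cycle iff parser can reach itself via ≥1 edge.
parser → lexer → opt → parser — yes.

Yes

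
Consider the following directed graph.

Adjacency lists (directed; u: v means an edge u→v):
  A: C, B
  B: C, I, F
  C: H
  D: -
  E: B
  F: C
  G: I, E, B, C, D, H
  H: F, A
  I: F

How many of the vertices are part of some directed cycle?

6

A vertex is on a directed cycle iff it belongs to a strongly connected component of size ≥ 2 (or has a self-loop).
The vertices on cycles are {A, B, C, F, H, I} — 6 in total.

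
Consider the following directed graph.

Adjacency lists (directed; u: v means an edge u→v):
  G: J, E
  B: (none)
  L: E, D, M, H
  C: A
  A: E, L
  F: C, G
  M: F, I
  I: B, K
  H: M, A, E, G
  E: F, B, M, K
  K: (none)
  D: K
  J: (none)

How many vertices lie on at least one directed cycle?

A vertex is on a directed cycle iff it belongs to a strongly connected component of size ≥ 2 (or has a self-loop).
The vertices on cycles are {A, C, E, F, G, H, L, M} — 8 in total.

8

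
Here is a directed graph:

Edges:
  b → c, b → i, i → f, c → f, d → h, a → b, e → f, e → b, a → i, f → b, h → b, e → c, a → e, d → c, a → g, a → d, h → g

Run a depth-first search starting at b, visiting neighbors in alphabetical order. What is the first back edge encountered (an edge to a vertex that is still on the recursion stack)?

DFS from b (visiting neighbors in alphabetical order); mark gray on enter, black on exit:
b gray
  c gray
    f gray
      f→b: b is gray → back edge
First back edge: f → b.

f→b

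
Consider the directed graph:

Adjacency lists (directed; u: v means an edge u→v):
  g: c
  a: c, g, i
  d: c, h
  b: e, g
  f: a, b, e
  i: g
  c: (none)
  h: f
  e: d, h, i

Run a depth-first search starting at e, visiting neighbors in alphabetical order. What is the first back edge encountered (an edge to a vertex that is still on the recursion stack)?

b→e

DFS from e (visiting neighbors in alphabetical order); mark gray on enter, black on exit:
e gray
  d gray
    c gray
    c black
    h gray
      f gray
        a gray
          a→c: c black — skip
          g gray
            g→c: c black — skip
          g black
          i gray
            i→g: g black — skip
          i black
        a black
        b gray
          b→e: e is gray → back edge
First back edge: b → e.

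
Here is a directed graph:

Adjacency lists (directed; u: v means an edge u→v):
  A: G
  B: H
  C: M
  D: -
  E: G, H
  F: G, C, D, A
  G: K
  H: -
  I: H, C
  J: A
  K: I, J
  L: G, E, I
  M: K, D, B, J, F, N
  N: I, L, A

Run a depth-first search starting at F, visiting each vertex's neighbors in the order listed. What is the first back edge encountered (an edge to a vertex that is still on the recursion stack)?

M->K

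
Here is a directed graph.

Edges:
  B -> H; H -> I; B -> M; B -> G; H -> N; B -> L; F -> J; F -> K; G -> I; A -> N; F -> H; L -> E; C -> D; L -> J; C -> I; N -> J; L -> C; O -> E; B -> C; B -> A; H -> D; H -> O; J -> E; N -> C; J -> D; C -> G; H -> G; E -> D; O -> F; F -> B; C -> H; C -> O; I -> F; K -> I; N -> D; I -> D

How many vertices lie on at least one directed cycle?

11

A vertex is on a directed cycle iff it belongs to a strongly connected component of size ≥ 2 (or has a self-loop).
The vertices on cycles are {A, B, C, F, G, H, I, K, L, N, O} — 11 in total.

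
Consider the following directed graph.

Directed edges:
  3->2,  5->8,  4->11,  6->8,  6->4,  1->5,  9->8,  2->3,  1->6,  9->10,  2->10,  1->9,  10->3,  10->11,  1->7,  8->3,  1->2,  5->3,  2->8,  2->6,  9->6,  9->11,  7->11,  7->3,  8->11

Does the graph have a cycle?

DFS with white/gray/black marking, starting from 3:
3 gray
  2 gray
    10 gray
      10→3: 3 is gray → back edge
Back edge found, so a cycle exists: 3 → 2 → 10 → 3.

Yes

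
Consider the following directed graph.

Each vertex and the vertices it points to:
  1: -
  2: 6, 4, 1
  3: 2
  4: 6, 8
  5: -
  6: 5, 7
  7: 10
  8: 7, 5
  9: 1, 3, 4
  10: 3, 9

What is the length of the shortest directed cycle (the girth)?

5

For each vertex v, BFS finds the shortest path from v back to v.
The shortest such closed walk is 10 → 3 → 2 → 6 → 7 → 10, length 5.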